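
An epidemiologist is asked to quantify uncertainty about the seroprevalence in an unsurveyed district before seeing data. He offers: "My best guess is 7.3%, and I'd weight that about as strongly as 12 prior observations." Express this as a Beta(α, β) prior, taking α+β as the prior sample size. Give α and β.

Under the effective-sample-size interpretation, Beta(α, β) has prior mean α/(α+β) and prior sample size α+β.
So α+β = 12 and α/(α+β) = 0.073, giving α = 0.073·12 = 0.876 and β = 12 − 0.876 = 11.124.

α = 0.876, β = 11.124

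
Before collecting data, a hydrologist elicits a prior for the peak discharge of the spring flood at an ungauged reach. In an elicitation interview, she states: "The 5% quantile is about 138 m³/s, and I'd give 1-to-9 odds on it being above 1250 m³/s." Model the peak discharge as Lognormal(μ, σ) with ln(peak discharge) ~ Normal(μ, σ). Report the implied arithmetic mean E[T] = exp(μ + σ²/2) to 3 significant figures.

If T ~ Lognormal(μ,σ) then ln T ~ Normal(μ,σ), so the p-quantile of ln T is μ + z_p·σ.
ln(138) = 4.927 and ln(1250) = 7.131; z_{0.05} = -1.645, z_{0.9} = 1.282.
σ = (7.131 − 4.927)/(1.282 − (-1.645)) = 0.753.
μ = 4.927 − (-1.645)·0.753 = 6.166.
E[T] = exp(μ + σ²/2) = exp(6.166 + 0.2835) = 632 m³/s.

E[T] ≈ 632 m³/s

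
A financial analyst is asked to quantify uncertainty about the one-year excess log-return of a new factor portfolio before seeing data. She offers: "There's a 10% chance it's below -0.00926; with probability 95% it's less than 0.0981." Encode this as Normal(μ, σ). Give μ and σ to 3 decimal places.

μ = 0.038, σ = 0.037

The p-quantile of Normal(μ,σ) is μ + z_p·σ, with z_{0.1} = -1.282 and z_{0.95} = 1.645.
Eliminate σ: μ = (z₂·x₁ − z₁·x₂)/(z₂ − z₁) = (1.645·-0.00926 − (-1.282)·0.0981)/2.926 = 0.038.
Then σ = (x₂ − x₁)/(z₂ − z₁) = (0.0981 − -0.00926)/2.926 = 0.037.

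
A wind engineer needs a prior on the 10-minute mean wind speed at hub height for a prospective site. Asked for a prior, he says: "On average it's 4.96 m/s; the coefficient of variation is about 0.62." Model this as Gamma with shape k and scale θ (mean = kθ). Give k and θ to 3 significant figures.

k ≈ 2.6, θ ≈ 1.91

For Gamma(k, scale θ): mean = kθ, variance = kθ², so CV = 1/√k.
CV = 0.62, hence k = 1/CV² = 2.6.
Then θ = mean/k = 4.96/2.6 = 1.91.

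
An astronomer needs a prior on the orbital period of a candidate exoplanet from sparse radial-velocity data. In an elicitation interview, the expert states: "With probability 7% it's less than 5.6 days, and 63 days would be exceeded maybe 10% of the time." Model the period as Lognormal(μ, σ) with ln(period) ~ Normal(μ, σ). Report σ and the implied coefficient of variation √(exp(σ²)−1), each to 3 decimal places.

If T ~ Lognormal(μ,σ) then ln T ~ Normal(μ,σ), so the p-quantile of ln T is μ + z_p·σ.
ln(5.6) = 1.723 and ln(63) = 4.143; z_{0.07} = -1.476, z_{0.9} = 1.282.
σ = (4.143 − 1.723)/(1.282 − (-1.476)) = 0.878.
μ = 1.723 − (-1.476)·0.878 = 3.018.
CV = √(exp(σ²)−1) = √(exp(0.7705)−1) = 1.077.

σ ≈ 0.878, CV ≈ 1.077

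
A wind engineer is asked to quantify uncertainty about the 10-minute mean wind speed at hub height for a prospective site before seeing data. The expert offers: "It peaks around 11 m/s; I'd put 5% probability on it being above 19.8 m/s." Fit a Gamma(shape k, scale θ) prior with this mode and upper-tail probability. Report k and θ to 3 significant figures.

k ≈ 9.07, θ ≈ 1.36

Gamma(k,θ) with k>1 has mode (k−1)θ, so θ = 11/(k−1).
Need P(X < 19.8) = 0.95 with θ tied to k this way. Start at k = 2, θ = 11: P(X<19.8) ≈ 0.537.
Too low — raise k to concentrate. Iterating converges to k ≈ 9.07.
Then θ = 11/(9.07−1) ≈ 1.36.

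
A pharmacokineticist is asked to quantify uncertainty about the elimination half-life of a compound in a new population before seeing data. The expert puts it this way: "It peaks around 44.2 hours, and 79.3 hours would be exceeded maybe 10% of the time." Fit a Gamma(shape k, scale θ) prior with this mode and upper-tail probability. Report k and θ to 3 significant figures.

Gamma(k,θ) with k>1 has mode (k−1)θ, so θ = 44.2/(k−1).
Need P(X < 79.3) = 0.9 with θ tied to k this way. Start at k = 2, θ = 44.2: P(X<79.3) ≈ 0.535.
Too low — raise k to concentrate. Iterating converges to k ≈ 6.57.
Then θ = 44.2/(6.57−1) ≈ 7.93.

k ≈ 6.57, θ ≈ 7.93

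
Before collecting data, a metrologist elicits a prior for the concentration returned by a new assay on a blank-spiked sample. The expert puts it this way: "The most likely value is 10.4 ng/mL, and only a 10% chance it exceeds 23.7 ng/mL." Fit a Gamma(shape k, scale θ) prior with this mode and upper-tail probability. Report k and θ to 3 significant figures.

Gamma(k,θ) with k>1 has mode (k−1)θ, so θ = 10.4/(k−1).
Need P(X < 23.7) = 0.9 with θ tied to k this way. Start at k = 2, θ = 10.4: P(X<23.7) ≈ 0.664.
Too low — raise k to concentrate. Iterating converges to k ≈ 3.83.
Then θ = 10.4/(3.83−1) ≈ 3.67.

k ≈ 3.83, θ ≈ 3.67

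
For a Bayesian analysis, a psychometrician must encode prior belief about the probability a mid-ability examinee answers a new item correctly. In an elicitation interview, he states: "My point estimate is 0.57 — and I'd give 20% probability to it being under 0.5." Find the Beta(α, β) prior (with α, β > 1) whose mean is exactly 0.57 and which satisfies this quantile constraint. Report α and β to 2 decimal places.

α ≈ 20.05, β ≈ 15.12

With mean 0.57 fixed, write α = 0.57s, β = 0.43s where s = α+β.
Need P(θ < 0.5) = 0.2 under Beta(0.57s, 0.43s). Normal approximation: (q−m)/√(m(1−m)/s) ≈ z_{0.2} = -0.842, so s ≈ 0.57·0.43·(-0.842)²/(0.5−0.57)² = 35.4.
At s = 35.4: P(θ<0.5) ≈ 0.199. Adjusting to match 0.2 gives s ≈ 35.17.
So α = 0.57·35.17 ≈ 20.05, β = 0.43·35.17 ≈ 15.12.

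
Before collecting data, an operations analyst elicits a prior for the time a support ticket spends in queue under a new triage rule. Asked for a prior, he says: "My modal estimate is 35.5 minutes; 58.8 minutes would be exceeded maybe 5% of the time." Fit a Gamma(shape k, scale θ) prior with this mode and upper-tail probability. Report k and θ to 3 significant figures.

Gamma(k,θ) with k>1 has mode (k−1)θ, so θ = 35.5/(k−1).
Need P(X < 58.8) = 0.95 with θ tied to k this way. Start at k = 2, θ = 35.5: P(X<58.8) ≈ 0.493.
Too low — raise k to concentrate. Iterating converges to k ≈ 12.
Then θ = 35.5/(12−1) ≈ 3.24.

k ≈ 12, θ ≈ 3.24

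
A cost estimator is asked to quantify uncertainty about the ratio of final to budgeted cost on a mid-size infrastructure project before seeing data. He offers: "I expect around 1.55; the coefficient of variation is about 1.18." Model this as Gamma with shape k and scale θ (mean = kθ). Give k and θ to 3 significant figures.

For Gamma(k, scale θ): mean = kθ, variance = kθ², so CV = 1/√k.
CV = 1.18, hence k = 1/CV² = 0.718.
Then θ = mean/k = 1.55/0.718 = 2.16.

k ≈ 0.718, θ ≈ 2.16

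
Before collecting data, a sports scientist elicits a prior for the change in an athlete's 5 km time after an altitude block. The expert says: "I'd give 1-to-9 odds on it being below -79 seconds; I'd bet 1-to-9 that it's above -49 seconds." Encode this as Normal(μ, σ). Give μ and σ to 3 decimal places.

μ = -64.000, σ = 11.705

The p-quantile of Normal(μ,σ) is μ + z_p·σ, with z_{0.1} = -1.282 and z_{0.9} = 1.282.
Eliminate σ: μ = (z₂·x₁ − z₁·x₂)/(z₂ − z₁) = (1.282·-79 − (-1.282)·-49)/2.563 = -64.000.
Then σ = (x₂ − x₁)/(z₂ − z₁) = (-49 − -79)/2.563 = 11.705.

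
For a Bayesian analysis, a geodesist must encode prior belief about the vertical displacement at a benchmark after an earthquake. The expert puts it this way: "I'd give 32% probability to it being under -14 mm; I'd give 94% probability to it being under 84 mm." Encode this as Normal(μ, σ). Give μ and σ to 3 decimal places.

The p-quantile of Normal(μ,σ) is μ + z_p·σ, with z_{0.32} = -0.4677 and z_{0.94} = 1.555.
Eliminate σ: μ = (z₂·x₁ − z₁·x₂)/(z₂ − z₁) = (1.555·-14 − (-0.4677)·84)/2.022 = 8.663.
Then σ = (x₂ − x₁)/(z₂ − z₁) = (84 − -14)/2.022 = 48.456.

μ = 8.663, σ = 48.456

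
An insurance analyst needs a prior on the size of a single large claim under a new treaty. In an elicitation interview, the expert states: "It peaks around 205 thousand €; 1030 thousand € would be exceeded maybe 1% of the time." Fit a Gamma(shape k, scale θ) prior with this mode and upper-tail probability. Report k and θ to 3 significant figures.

k ≈ 2.5, θ ≈ 136

Gamma(k,θ) with k>1 has mode (k−1)θ, so θ = 205/(k−1).
Need P(X < 1030) = 0.99 with θ tied to k this way. Start at k = 2, θ = 205: P(X<1030) ≈ 0.960.
Too low — raise k to concentrate. Iterating converges to k ≈ 2.5.
Then θ = 205/(2.5−1) ≈ 136.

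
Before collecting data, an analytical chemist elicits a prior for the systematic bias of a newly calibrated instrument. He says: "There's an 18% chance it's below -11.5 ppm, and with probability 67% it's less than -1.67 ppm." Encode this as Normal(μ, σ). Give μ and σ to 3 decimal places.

μ = -4.861, σ = 7.253

The p-quantile of Normal(μ,σ) is μ + z_p·σ, with z_{0.18} = -0.9154 and z_{0.67} = 0.4399.
Eliminate σ: μ = (z₂·x₁ − z₁·x₂)/(z₂ − z₁) = (0.4399·-11.5 − (-0.9154)·-1.67)/1.355 = -4.861.
Then σ = (x₂ − x₁)/(z₂ − z₁) = (-1.67 − -11.5)/1.355 = 7.253.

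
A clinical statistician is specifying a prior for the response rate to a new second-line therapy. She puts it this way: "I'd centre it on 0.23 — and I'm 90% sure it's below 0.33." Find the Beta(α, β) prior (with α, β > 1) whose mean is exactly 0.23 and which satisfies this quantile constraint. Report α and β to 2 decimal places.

With mean 0.23 fixed, write α = 0.23s, β = 0.77s where s = α+β.
Need P(θ < 0.33) = 0.9 under Beta(0.23s, 0.77s). Normal approximation: (q−m)/√(m(1−m)/s) ≈ z_{0.9} = 1.28, so s ≈ 0.23·0.77·(1.28)²/(0.33−0.23)² = 29.1.
At s = 29.1: P(θ<0.33) ≈ 0.895. Adjusting to match 0.9 gives s ≈ 30.68.
So α = 0.23·30.68 ≈ 7.06, β = 0.77·30.68 ≈ 23.62.

α ≈ 7.06, β ≈ 23.62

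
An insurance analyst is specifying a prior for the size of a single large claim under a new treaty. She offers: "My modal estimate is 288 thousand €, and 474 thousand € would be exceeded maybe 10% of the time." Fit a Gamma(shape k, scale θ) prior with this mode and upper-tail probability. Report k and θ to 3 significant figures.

k ≈ 8.6, θ ≈ 37.9

Gamma(k,θ) with k>1 has mode (k−1)θ, so θ = 288/(k−1).
Need P(X < 474) = 0.9 with θ tied to k this way. Start at k = 2, θ = 288: P(X<474) ≈ 0.490.
Too low — raise k to concentrate. Iterating converges to k ≈ 8.6.
Then θ = 288/(8.6−1) ≈ 37.9.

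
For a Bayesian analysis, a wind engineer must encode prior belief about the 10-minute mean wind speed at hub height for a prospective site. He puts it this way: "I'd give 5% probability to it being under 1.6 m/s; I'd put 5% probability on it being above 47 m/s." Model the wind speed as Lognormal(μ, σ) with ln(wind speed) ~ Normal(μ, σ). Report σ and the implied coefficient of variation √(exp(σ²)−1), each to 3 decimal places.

σ ≈ 1.027, CV ≈ 1.369

If T ~ Lognormal(μ,σ) then ln T ~ Normal(μ,σ), so the p-quantile of ln T is μ + z_p·σ.
ln(1.6) = 0.47 and ln(47) = 3.85; z_{0.05} = -1.645, z_{0.95} = 1.645.
σ = (3.85 − 0.47)/(1.645 − (-1.645)) = 1.027.
μ = 0.47 − (-1.645)·1.027 = 2.160.
CV = √(exp(σ²)−1) = √(exp(1.0557)−1) = 1.369.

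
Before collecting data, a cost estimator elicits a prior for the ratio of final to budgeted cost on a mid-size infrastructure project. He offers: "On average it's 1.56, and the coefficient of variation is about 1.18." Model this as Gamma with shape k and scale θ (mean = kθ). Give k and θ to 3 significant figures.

For Gamma(k, scale θ): mean = kθ, variance = kθ², so CV = 1/√k.
CV = 1.18, hence k = 1/CV² = 0.718.
Then θ = mean/k = 1.56/0.718 = 2.17.

k ≈ 0.718, θ ≈ 2.17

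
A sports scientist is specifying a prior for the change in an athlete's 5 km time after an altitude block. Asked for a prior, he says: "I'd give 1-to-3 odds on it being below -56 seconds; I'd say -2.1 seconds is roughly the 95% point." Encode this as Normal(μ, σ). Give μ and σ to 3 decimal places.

The p-quantile of Normal(μ,σ) is μ + z_p·σ, with z_{0.25} = -0.6745 and z_{0.95} = 1.645.
Eliminate σ: μ = (z₂·x₁ − z₁·x₂)/(z₂ − z₁) = (1.645·-56 − (-0.6745)·-2.1)/2.319 = -40.325.
Then σ = (x₂ − x₁)/(z₂ − z₁) = (-2.1 − -56)/2.319 = 23.239.

μ = -40.325, σ = 23.239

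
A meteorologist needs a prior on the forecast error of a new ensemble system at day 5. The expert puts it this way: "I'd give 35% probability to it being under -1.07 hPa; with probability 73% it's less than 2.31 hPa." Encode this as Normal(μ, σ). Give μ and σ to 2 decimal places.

μ = 0.23, σ = 3.39

For Normal(μ,σ), the p-quantile is μ + z_p·σ. Here z_{0.35} = -0.3853, z_{0.73} = 0.6128.
So -1.07 = μ − 0.3853σ and 2.31 = μ + 0.6128σ.
Subtracting: σ = (2.31 − -1.07)/(0.6128 − (-0.3853)) = 3.39.
Then μ = -1.07 − (-0.3853)·3.39 = 0.23.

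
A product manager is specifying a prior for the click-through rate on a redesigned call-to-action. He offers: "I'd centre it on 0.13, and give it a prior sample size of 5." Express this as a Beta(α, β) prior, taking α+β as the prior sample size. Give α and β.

Under the effective-sample-size interpretation, Beta(α, β) has prior mean α/(α+β) and prior sample size α+β.
So α+β = 5 and α/(α+β) = 0.13, giving α = 0.13·5 = 0.65 and β = 5 − 0.65 = 4.35.

α = 0.65, β = 4.35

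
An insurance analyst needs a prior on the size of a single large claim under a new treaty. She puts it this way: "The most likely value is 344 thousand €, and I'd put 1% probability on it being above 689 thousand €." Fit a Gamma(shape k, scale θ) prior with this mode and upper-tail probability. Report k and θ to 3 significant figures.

Gamma(k,θ) with k>1 has mode (k−1)θ, so θ = 344/(k−1).
Need P(X < 689) = 0.99 with θ tied to k this way. Start at k = 2, θ = 344: P(X<689) ≈ 0.595.
Too low — raise k to concentrate. Iterating converges to k ≈ 11.2.
Then θ = 344/(11.2−1) ≈ 33.8.

k ≈ 11.2, θ ≈ 33.8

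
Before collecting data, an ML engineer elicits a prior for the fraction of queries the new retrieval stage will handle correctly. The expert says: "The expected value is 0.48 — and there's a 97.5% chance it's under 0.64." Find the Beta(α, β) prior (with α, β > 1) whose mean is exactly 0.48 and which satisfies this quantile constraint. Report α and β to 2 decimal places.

α ≈ 17.51, β ≈ 18.97

With mean 0.48 fixed, write α = 0.48s, β = 0.52s where s = α+β.
Need P(θ < 0.64) = 0.975 under Beta(0.48s, 0.52s). Normal approximation: (q−m)/√(m(1−m)/s) ≈ z_{0.975} = 1.96, so s ≈ 0.48·0.52·(1.96)²/(0.64−0.48)² = 37.5.
At s = 37.5: P(θ<0.64) ≈ 0.976. Adjusting to match 0.975 gives s ≈ 36.48.
So α = 0.48·36.48 ≈ 17.51, β = 0.52·36.48 ≈ 18.97.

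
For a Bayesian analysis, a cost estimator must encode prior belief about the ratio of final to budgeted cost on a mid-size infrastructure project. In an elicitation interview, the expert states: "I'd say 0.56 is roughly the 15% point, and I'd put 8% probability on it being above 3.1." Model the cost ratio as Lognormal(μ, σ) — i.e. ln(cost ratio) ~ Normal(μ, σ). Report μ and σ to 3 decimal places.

If T ~ Lognormal(μ,σ) then ln T ~ Normal(μ,σ), so the p-quantile of ln T is μ + z_p·σ.
ln(0.56) = -0.5798 and ln(3.1) = 1.131; z_{0.15} = -1.036, z_{0.92} = 1.405.
σ = (1.131 − -0.5798)/(1.405 − (-1.036)) = 0.701.
μ = -0.5798 − (-1.036)·0.701 = 0.147.

μ ≈ 0.147, σ ≈ 0.701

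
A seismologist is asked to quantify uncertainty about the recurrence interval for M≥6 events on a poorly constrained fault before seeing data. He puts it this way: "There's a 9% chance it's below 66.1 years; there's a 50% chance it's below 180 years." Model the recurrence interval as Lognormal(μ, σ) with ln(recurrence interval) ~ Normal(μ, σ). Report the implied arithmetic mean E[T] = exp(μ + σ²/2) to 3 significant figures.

E[T] ≈ 238 years

If T ~ Lognormal(μ,σ) then ln T ~ Normal(μ,σ), so the p-quantile of ln T is μ + z_p·σ.
ln(66.1) = 4.191 and ln(180) = 5.193; z_{0.09} = -1.341, z_{0.5} = 0.
σ = (5.193 − 4.191)/(0 − (-1.341)) = 0.747.
μ = 4.191 − (-1.341)·0.747 = 5.193.
E[T] = exp(μ + σ²/2) = exp(5.193 + 0.2791) = 238 years.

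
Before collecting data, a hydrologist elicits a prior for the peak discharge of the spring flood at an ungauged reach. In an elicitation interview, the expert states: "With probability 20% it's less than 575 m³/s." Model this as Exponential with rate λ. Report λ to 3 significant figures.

P(T < 575.0) = 1 − e^(−λ·575.0) = 0.2, so λ = −ln(1−0.2)/575.0 = −ln(0.8)/575.0 = 0.000388.

λ ≈ 0.000388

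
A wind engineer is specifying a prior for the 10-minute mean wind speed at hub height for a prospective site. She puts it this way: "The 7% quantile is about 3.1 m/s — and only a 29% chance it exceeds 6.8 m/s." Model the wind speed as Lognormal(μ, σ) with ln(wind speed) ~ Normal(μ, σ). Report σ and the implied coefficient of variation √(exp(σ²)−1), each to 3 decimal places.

σ ≈ 0.387, CV ≈ 0.402

If T ~ Lognormal(μ,σ) then ln T ~ Normal(μ,σ), so the p-quantile of ln T is μ + z_p·σ.
ln(3.1) = 1.131 and ln(6.8) = 1.917; z_{0.07} = -1.476, z_{0.71} = 0.5534.
σ = (1.917 − 1.131)/(0.5534 − (-1.476)) = 0.387.
μ = 1.131 − (-1.476)·0.387 = 1.703.
CV = √(exp(σ²)−1) = √(exp(0.1499)−1) = 0.402.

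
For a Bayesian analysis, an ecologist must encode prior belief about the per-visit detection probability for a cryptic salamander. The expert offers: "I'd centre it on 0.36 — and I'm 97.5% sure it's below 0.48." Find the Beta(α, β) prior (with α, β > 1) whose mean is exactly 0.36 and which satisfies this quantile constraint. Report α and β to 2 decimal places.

With mean 0.36 fixed, write α = 0.36s, β = 0.64s where s = α+β.
Need P(θ < 0.48) = 0.975 under Beta(0.36s, 0.64s). Normal approximation: (q−m)/√(m(1−m)/s) ≈ z_{0.975} = 1.96, so s ≈ 0.36·0.64·(1.96)²/(0.48−0.36)² = 61.5.
At s = 61.5: P(θ<0.48) ≈ 0.972. Adjusting to match 0.975 gives s ≈ 64.41.
So α = 0.36·64.41 ≈ 23.19, β = 0.64·64.41 ≈ 41.22.

α ≈ 23.19, β ≈ 41.22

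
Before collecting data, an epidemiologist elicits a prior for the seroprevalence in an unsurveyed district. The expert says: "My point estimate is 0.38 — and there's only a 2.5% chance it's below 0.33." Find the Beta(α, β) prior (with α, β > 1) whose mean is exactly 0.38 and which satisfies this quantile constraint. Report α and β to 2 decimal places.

α ≈ 133.52, β ≈ 217.84

With mean 0.38 fixed, write α = 0.38s, β = 0.62s where s = α+β.
Need P(θ < 0.33) = 0.025 under Beta(0.38s, 0.62s). Normal approximation: (q−m)/√(m(1−m)/s) ≈ z_{0.025} = -1.96, so s ≈ 0.38·0.62·(-1.96)²/(0.33−0.38)² = 362.0.
At s = 362.0: P(θ<0.33) ≈ 0.023. Adjusting to match 0.025 gives s ≈ 351.36.
So α = 0.38·351.36 ≈ 133.52, β = 0.62·351.36 ≈ 217.84.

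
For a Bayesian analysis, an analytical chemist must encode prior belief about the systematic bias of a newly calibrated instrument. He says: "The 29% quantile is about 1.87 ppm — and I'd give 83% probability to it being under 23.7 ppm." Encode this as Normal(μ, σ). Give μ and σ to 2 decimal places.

μ = 9.88, σ = 14.48

The p-quantile of Normal(μ,σ) is μ + z_p·σ, with z_{0.29} = -0.5534 and z_{0.83} = 0.9542.
Eliminate σ: μ = (z₂·x₁ − z₁·x₂)/(z₂ − z₁) = (0.9542·1.87 − (-0.5534)·23.7)/1.508 = 9.88.
Then σ = (x₂ − x₁)/(z₂ − z₁) = (23.7 − 1.87)/1.508 = 14.48.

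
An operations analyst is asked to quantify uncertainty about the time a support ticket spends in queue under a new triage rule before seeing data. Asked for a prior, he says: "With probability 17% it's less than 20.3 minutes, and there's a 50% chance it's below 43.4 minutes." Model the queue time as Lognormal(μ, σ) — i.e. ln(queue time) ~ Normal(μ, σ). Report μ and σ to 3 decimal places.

μ ≈ 3.770, σ ≈ 0.796

If T ~ Lognormal(μ,σ) then ln T ~ Normal(μ,σ), so the p-quantile of ln T is μ + z_p·σ.
ln(20.3) = 3.011 and ln(43.4) = 3.77; z_{0.17} = -0.9542, z_{0.5} = 0.
σ = (3.77 − 3.011)/(0 − (-0.9542)) = 0.796.
μ = 3.011 − (-0.9542)·0.796 = 3.770.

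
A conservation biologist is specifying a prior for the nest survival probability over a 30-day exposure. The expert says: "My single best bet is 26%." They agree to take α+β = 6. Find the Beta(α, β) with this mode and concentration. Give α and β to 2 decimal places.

For α,β > 1 the Beta mode is (α−1)/(α+β−2). With α+β = 6, the mode is (α−1)/4.
Set (α−1)/4 = 0.26 → α = 1 + 0.26·4 = 2.04.
β = 6 − α = 3.96.

α = 2.04, β = 3.96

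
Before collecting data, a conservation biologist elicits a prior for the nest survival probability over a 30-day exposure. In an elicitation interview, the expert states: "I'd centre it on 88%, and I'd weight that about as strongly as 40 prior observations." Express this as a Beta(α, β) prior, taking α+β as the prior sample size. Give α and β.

α = 35.2, β = 4.8

Under the effective-sample-size interpretation, Beta(α, β) has prior mean α/(α+β) and prior sample size α+β.
So α+β = 40 and α/(α+β) = 0.88, giving α = 0.88·40 = 35.2 and β = 40 − 35.2 = 4.8.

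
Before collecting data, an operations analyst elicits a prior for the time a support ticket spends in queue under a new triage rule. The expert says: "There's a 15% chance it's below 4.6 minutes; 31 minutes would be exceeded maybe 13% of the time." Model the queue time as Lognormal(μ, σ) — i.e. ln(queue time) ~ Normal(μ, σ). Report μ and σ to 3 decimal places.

μ ≈ 2.440, σ ≈ 0.882

If T ~ Lognormal(μ,σ) then ln T ~ Normal(μ,σ), so the p-quantile of ln T is μ + z_p·σ.
ln(4.6) = 1.526 and ln(31) = 3.434; z_{0.15} = -1.036, z_{0.87} = 1.126.
σ = (3.434 − 1.526)/(1.126 − (-1.036)) = 0.882.
μ = 1.526 − (-1.036)·0.882 = 2.440.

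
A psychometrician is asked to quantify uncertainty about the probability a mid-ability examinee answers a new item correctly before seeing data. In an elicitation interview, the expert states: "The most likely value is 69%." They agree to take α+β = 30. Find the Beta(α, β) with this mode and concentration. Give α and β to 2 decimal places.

α = 20.32, β = 9.68

For α,β > 1 the Beta mode is (α−1)/(α+β−2). With α+β = 30, the mode is (α−1)/28.
Set (α−1)/28 = 0.69 → α = 1 + 0.69·28 = 20.32.
β = 30 − α = 9.68.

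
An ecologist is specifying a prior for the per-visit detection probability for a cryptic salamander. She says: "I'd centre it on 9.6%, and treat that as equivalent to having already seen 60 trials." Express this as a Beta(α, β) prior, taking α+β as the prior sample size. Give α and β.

α = 5.76, β = 54.24

Under the effective-sample-size interpretation, Beta(α, β) has prior mean α/(α+β) and prior sample size α+β.
So α+β = 60 and α/(α+β) = 0.096, giving α = 0.096·60 = 5.76 and β = 60 − 5.76 = 54.24.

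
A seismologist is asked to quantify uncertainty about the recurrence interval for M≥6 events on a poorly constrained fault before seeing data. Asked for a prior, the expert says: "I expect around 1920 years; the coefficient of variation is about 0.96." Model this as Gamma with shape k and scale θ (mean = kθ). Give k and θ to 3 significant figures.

For Gamma(k, scale θ): mean = kθ, variance = kθ², so CV = 1/√k.
CV = 0.96, hence k = 1/CV² = 1.09.
Then θ = mean/k = 1920/1.09 = 1770.

k ≈ 1.09, θ ≈ 1770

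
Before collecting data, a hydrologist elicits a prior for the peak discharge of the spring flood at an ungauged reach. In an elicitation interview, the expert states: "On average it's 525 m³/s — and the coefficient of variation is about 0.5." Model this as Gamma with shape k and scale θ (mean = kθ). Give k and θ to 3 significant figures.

For Gamma(k, scale θ): mean = kθ, variance = kθ², so CV = 1/√k.
CV = 0.5, hence k = 1/CV² = 4.
Then θ = mean/k = 525/4 = 131.

k ≈ 4, θ ≈ 131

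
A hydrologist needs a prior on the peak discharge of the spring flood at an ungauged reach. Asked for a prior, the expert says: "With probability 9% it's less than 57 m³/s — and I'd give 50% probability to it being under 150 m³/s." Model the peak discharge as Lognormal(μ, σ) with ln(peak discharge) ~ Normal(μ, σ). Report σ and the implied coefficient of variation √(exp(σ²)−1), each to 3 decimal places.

If T ~ Lognormal(μ,σ) then ln T ~ Normal(μ,σ), so the p-quantile of ln T is μ + z_p·σ.
ln(57) = 4.043 and ln(150) = 5.011; z_{0.09} = -1.341, z_{0.5} = 0.
σ = (5.011 − 4.043)/(0 − (-1.341)) = 0.722.
μ = 4.043 − (-1.341)·0.722 = 5.011.
CV = √(exp(σ²)−1) = √(exp(0.5208)−1) = 0.827.

σ ≈ 0.722, CV ≈ 0.827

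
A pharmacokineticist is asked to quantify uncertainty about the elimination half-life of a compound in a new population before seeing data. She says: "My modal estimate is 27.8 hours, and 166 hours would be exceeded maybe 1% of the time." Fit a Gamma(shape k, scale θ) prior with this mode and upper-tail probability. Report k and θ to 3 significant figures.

k ≈ 2.16, θ ≈ 23.9

Gamma(k,θ) with k>1 has mode (k−1)θ, so θ = 27.8/(k−1).
Need P(X < 166) = 0.99 with θ tied to k this way. Start at k = 2, θ = 27.8: P(X<166) ≈ 0.982.
Too low — raise k to concentrate. Iterating converges to k ≈ 2.16.
Then θ = 27.8/(2.16−1) ≈ 23.9.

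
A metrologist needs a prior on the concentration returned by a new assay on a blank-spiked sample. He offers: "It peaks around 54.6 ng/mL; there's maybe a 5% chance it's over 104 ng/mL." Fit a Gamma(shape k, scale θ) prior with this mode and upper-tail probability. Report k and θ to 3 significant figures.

k ≈ 7.69, θ ≈ 8.16

Gamma(k,θ) with k>1 has mode (k−1)θ, so θ = 54.6/(k−1).
Need P(X < 104) = 0.95 with θ tied to k this way. Start at k = 2, θ = 54.6: P(X<104) ≈ 0.568.
Too low — raise k to concentrate. Iterating converges to k ≈ 7.69.
Then θ = 54.6/(7.69−1) ≈ 8.16.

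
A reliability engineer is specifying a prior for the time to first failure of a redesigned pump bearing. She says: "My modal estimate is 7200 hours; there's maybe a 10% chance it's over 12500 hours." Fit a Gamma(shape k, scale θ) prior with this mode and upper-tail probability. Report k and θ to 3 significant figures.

Gamma(k,θ) with k>1 has mode (k−1)θ, so θ = 7200/(k−1).
Need P(X < 12500) = 0.9 with θ tied to k this way. Start at k = 2, θ = 7200: P(X<12500) ≈ 0.518.
Too low — raise k to concentrate. Iterating converges to k ≈ 7.24.
Then θ = 7200/(7.24−1) ≈ 1150.

k ≈ 7.24, θ ≈ 1150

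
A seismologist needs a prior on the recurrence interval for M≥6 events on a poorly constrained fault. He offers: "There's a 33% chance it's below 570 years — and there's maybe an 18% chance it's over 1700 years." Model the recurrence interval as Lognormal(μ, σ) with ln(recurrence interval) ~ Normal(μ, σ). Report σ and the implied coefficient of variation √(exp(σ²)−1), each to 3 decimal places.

σ ≈ 0.806, CV ≈ 0.957

If T ~ Lognormal(μ,σ) then ln T ~ Normal(μ,σ), so the p-quantile of ln T is μ + z_p·σ.
ln(570) = 6.346 and ln(1700) = 7.438; z_{0.33} = -0.4399, z_{0.82} = 0.9154.
σ = (7.438 − 6.346)/(0.9154 − (-0.4399)) = 0.806.
μ = 6.346 − (-0.4399)·0.806 = 6.700.
CV = √(exp(σ²)−1) = √(exp(0.6501)−1) = 0.957.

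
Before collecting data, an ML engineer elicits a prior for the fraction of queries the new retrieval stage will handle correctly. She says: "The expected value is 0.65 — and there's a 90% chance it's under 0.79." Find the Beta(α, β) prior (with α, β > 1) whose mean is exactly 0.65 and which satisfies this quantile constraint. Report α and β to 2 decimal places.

With mean 0.65 fixed, write α = 0.65s, β = 0.35s where s = α+β.
Need P(θ < 0.79) = 0.9 under Beta(0.65s, 0.35s). Normal approximation: (q−m)/√(m(1−m)/s) ≈ z_{0.9} = 1.28, so s ≈ 0.65·0.35·(1.28)²/(0.79−0.65)² = 19.1.
At s = 19.1: P(θ<0.79) ≈ 0.910. Adjusting to match 0.9 gives s ≈ 17.56.
So α = 0.65·17.56 ≈ 11.41, β = 0.35·17.56 ≈ 6.15.

α ≈ 11.41, β ≈ 6.15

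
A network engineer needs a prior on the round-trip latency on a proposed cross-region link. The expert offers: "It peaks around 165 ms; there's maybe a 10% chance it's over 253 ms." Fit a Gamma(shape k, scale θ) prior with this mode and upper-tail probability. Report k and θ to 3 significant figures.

k ≈ 11.2, θ ≈ 16.2

Gamma(k,θ) with k>1 has mode (k−1)θ, so θ = 165/(k−1).
Need P(X < 253) = 0.9 with θ tied to k this way. Start at k = 2, θ = 165: P(X<253) ≈ 0.453.
Too low — raise k to concentrate. Iterating converges to k ≈ 11.2.
Then θ = 165/(11.2−1) ≈ 16.2.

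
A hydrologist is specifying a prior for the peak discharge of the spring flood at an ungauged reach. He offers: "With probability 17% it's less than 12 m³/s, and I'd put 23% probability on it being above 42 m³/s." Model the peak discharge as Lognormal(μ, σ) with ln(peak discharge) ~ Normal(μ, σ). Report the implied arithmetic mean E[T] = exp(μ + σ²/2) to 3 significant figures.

E[T] ≈ 32 m³/s

If T ~ Lognormal(μ,σ) then ln T ~ Normal(μ,σ), so the p-quantile of ln T is μ + z_p·σ.
ln(12) = 2.485 and ln(42) = 3.738; z_{0.17} = -0.9542, z_{0.77} = 0.7388.
σ = (3.738 − 2.485)/(0.7388 − (-0.9542)) = 0.740.
μ = 2.485 − (-0.9542)·0.740 = 3.191.
E[T] = exp(μ + σ²/2) = exp(3.191 + 0.2738) = 32 m³/s.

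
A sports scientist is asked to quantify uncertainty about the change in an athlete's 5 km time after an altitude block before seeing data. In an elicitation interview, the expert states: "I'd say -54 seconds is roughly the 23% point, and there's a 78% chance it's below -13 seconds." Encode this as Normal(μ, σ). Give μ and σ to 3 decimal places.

For Normal(μ,σ), the p-quantile is μ + z_p·σ. Here z_{0.23} = -0.7388, z_{0.78} = 0.7722.
So -54 = μ − 0.7388σ and -13 = μ + 0.7722σ.
Subtracting: σ = (-13 − -54)/(0.7722 − (-0.7388)) = 27.134.
Then μ = -54 − (-0.7388)·27.134 = -33.952.

μ = -33.952, σ = 27.134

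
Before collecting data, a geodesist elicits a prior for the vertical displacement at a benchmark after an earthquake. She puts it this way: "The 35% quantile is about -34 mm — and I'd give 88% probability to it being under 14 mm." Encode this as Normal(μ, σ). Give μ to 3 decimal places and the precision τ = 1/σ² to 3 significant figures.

μ = -22.146, τ = 0.00106

For Normal(μ,σ), the p-quantile is μ + z_p·σ. Here z_{0.35} = -0.3853, z_{0.88} = 1.175.
So -34 = μ − 0.3853σ and 14 = μ + 1.175σ.
Subtracting: σ = (14 − -34)/(1.175 − (-0.3853)) = 30.763.
Then μ = -34 − (-0.3853)·30.763 = -22.146.
Precision τ = 1/σ² = 1/30.76² = 0.00106.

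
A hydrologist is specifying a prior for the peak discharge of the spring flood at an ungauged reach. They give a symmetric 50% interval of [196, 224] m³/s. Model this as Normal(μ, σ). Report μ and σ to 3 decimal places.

A symmetric 50% interval runs μ ± z·σ with z = 0.6745.
Half-width = 14, so σ = 14/0.6745 = 20.756.
μ is the interval midpoint, 210.000.

μ = 210.000, σ = 20.756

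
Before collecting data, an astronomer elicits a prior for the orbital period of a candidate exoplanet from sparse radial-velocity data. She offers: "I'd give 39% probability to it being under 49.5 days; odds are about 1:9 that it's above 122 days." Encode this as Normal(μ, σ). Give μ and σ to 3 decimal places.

For Normal(μ,σ), the p-quantile is μ + z_p·σ. Here z_{0.39} = -0.2793, z_{0.9} = 1.282.
So 49.5 = μ − 0.2793σ and 122 = μ + 1.282σ.
Subtracting: σ = (122 − 49.5)/(1.282 − (-0.2793)) = 46.448.
Then μ = 49.5 − (-0.2793)·46.448 = 62.474.

μ = 62.474, σ = 46.448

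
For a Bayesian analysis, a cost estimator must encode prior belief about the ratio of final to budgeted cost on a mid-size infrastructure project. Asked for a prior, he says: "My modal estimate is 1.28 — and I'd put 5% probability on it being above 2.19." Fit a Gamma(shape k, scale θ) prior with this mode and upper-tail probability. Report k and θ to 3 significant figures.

k ≈ 10.7, θ ≈ 0.132

Gamma(k,θ) with k>1 has mode (k−1)θ, so θ = 1.28/(k−1).
Need P(X < 2.19) = 0.95 with θ tied to k this way. Start at k = 2, θ = 1.28: P(X<2.19) ≈ 0.510.
Too low — raise k to concentrate. Iterating converges to k ≈ 10.7.
Then θ = 1.28/(10.7−1) ≈ 0.132.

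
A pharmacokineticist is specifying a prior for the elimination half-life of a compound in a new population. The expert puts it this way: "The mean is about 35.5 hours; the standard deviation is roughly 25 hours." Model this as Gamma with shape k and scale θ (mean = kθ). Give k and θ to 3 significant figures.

k ≈ 2.02, θ ≈ 17.6

For Gamma(k, scale θ): mean = kθ, variance = kθ², so CV = 1/√k.
CV = SD/mean = 25/35.5 = 0.7042, hence k = 1/CV² = 2.02.
Then θ = mean/k = 35.5/2.02 = 17.6.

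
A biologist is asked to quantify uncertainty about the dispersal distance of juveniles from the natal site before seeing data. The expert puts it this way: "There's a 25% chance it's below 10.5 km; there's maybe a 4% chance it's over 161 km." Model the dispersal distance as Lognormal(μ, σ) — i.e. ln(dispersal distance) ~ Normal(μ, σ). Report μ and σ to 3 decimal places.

If T ~ Lognormal(μ,σ) then ln T ~ Normal(μ,σ), so the p-quantile of ln T is μ + z_p·σ.
ln(10.5) = 2.351 and ln(161) = 5.081; z_{0.25} = -0.6745, z_{0.96} = 1.751.
σ = (5.081 − 2.351)/(1.751 − (-0.6745)) = 1.126.
μ = 2.351 − (-0.6745)·1.126 = 3.111.

μ ≈ 3.111, σ ≈ 1.126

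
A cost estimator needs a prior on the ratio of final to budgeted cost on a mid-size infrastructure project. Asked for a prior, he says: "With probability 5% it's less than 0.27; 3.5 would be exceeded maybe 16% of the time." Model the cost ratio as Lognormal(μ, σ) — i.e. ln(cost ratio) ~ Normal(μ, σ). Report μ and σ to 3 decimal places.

μ ≈ 0.287, σ ≈ 0.971

If T ~ Lognormal(μ,σ) then ln T ~ Normal(μ,σ), so the p-quantile of ln T is μ + z_p·σ.
ln(0.27) = -1.309 and ln(3.5) = 1.253; z_{0.05} = -1.645, z_{0.84} = 0.9945.
σ = (1.253 − -1.309)/(0.9945 − (-1.645)) = 0.971.
μ = -1.309 − (-1.645)·0.971 = 0.287.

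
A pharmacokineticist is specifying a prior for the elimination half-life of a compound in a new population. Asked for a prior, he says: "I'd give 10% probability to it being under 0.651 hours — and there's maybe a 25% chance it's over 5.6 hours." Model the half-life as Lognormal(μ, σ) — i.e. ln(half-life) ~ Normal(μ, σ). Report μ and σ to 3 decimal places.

μ ≈ 0.981, σ ≈ 1.100

If T ~ Lognormal(μ,σ) then ln T ~ Normal(μ,σ), so the p-quantile of ln T is μ + z_p·σ.
ln(0.651) = -0.4292 and ln(5.6) = 1.723; z_{0.1} = -1.282, z_{0.75} = 0.6745.
σ = (1.723 − -0.4292)/(0.6745 − (-1.282)) = 1.100.
μ = -0.4292 − (-1.282)·1.100 = 0.981.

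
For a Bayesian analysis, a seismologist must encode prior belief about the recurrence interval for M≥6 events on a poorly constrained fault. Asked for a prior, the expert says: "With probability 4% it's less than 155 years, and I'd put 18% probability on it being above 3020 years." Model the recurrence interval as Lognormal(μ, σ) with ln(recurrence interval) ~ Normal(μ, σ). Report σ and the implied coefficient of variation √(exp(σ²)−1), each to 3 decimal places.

σ ≈ 1.114, CV ≈ 1.568

If T ~ Lognormal(μ,σ) then ln T ~ Normal(μ,σ), so the p-quantile of ln T is μ + z_p·σ.
ln(155) = 5.043 and ln(3020) = 8.013; z_{0.04} = -1.751, z_{0.82} = 0.9154.
σ = (8.013 − 5.043)/(0.9154 − (-1.751)) = 1.114.
μ = 5.043 − (-1.751)·1.114 = 6.993.
CV = √(exp(σ²)−1) = √(exp(1.2407)−1) = 1.568.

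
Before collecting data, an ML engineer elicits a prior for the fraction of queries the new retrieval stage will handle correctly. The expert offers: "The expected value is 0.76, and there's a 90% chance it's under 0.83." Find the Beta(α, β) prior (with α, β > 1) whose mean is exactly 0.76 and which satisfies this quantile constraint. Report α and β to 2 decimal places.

α ≈ 43.33, β ≈ 13.68

With mean 0.76 fixed, write α = 0.76s, β = 0.24s where s = α+β.
Need P(θ < 0.83) = 0.9 under Beta(0.76s, 0.24s). Normal approximation: (q−m)/√(m(1−m)/s) ≈ z_{0.9} = 1.28, so s ≈ 0.76·0.24·(1.28)²/(0.83−0.76)² = 61.1.
At s = 61.1: P(θ<0.83) ≈ 0.908. Adjusting to match 0.9 gives s ≈ 57.01.
So α = 0.76·57.01 ≈ 43.33, β = 0.24·57.01 ≈ 13.68.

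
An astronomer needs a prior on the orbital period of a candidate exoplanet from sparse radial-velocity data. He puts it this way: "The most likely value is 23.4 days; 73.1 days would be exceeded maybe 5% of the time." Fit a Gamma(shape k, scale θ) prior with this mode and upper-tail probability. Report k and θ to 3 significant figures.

Gamma(k,θ) with k>1 has mode (k−1)θ, so θ = 23.4/(k−1).
Need P(X < 73.1) = 0.95 with θ tied to k this way. Start at k = 2, θ = 23.4: P(X<73.1) ≈ 0.819.
Too low — raise k to concentrate. Iterating converges to k ≈ 3.03.
Then θ = 23.4/(3.03−1) ≈ 11.5.

k ≈ 3.03, θ ≈ 11.5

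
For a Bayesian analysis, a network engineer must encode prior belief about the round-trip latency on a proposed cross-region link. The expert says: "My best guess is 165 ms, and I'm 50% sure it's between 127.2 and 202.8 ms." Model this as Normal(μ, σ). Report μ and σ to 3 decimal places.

A symmetric 50% interval runs μ ± z·σ with z = 0.6745.
Half-width = 37.8, so σ = 37.8/0.6745 = 56.042.
μ is the stated best guess, 165.000.

μ = 165.000, σ = 56.042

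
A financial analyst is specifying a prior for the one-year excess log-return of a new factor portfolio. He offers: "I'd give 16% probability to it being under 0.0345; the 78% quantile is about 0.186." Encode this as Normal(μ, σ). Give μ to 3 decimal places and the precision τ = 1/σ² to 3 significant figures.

For Normal(μ,σ), the p-quantile is μ + z_p·σ. Here z_{0.16} = -0.9945, z_{0.78} = 0.7722.
So 0.0345 = μ − 0.9945σ and 0.186 = μ + 0.7722σ.
Subtracting: σ = (0.186 − 0.0345)/(0.7722 − (-0.9945)) = 0.086.
Then μ = 0.0345 − (-0.9945)·0.086 = 0.120.
Precision τ = 1/σ² = 1/0.08576² = 136.

μ = 0.120, τ = 136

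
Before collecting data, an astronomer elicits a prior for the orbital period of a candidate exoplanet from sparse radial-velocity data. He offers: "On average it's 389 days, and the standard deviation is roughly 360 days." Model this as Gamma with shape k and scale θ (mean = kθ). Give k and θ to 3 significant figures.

k ≈ 1.17, θ ≈ 333

For Gamma(k, scale θ): mean = kθ, variance = kθ², so CV = 1/√k.
CV = SD/mean = 360/389 = 0.9254, hence k = 1/CV² = 1.17.
Then θ = mean/k = 389/1.17 = 333.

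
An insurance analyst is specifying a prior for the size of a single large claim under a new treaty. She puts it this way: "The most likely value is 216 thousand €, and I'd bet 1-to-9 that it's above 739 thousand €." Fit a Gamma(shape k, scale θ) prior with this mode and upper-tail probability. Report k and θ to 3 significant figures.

k ≈ 2.24, θ ≈ 174

Gamma(k,θ) with k>1 has mode (k−1)θ, so θ = 216/(k−1).
Need P(X < 739) = 0.9 with θ tied to k this way. Start at k = 2, θ = 216: P(X<739) ≈ 0.856.
Too low — raise k to concentrate. Iterating converges to k ≈ 2.24.
Then θ = 216/(2.24−1) ≈ 174.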